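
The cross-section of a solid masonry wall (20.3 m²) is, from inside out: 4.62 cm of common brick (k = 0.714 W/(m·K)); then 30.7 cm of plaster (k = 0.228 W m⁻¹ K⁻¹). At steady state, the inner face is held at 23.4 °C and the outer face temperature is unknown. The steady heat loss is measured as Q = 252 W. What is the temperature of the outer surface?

Series resistances:
  R_common brick = L/(kA) = 0.0462/(0.714·20.3) = 0.003187 K/W
  R_plaster = L/(kA) = 0.307/(0.228·20.3) = 0.06633 K/W
ΣR = 0.06952 K/W
ΔT = Q·ΣR = 252 × 0.06952 = 17.52 K
Heat flows outward, so T_out = T_in − ΔT = 23.4 − 17.52 = 5.88 °C

T_out = 5.88 °C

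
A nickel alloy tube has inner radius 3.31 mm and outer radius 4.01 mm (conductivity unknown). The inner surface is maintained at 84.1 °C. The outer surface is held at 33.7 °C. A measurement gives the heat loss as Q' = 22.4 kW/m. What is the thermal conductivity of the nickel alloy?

ΣR = ΔT/Q' = |84.1 − 33.7|/22400 = 0.002250 m·K/W
ln(r₂/r₁)/(2πk) = 0.002250 ⇒ k = 0.1918/(2π·0.002250) = 13.6 W/m·K

k = 13.6 W/m·K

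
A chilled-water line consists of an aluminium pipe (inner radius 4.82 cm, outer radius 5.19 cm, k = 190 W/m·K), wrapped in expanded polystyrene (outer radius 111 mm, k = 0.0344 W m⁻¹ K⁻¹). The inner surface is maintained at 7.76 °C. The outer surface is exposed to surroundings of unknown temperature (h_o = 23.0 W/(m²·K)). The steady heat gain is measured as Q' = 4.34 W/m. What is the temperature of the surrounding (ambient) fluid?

T_out = 23.3 °C

Sum the resistances:
  R'_aluminium = ln(0.0519/0.0482)/(2πk) = 0.07396/(2π·190) = 6.195×10^-5 m·K/W
  R'_expanded polystyrene = ln(0.111/0.0519)/(2πk) = 0.7602/(2π·0.0344) = 3.517 m·K/W
  R'_conv,out = 1/(2πr h) = 1/(2π·0.111·23.0) = 0.06234 m·K/W
ΣR = 3.580 m·K/W
ΔT = Q'·ΣR = 4.34 × 3.580 = 15.54 K
Heat flows inward, so T_out = T_in + ΔT = 7.76 + 15.54 = 23.3 °C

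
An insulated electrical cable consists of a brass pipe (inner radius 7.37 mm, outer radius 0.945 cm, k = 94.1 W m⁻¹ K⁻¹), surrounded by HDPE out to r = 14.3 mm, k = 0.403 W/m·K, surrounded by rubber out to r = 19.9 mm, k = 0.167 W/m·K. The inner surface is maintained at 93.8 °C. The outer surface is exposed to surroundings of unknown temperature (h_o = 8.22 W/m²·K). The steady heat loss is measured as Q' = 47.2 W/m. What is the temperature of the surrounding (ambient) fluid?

T_out = 25.3 °C

Series resistances:
  R'_brass = ln(0.00945/0.00737)/(2πk) = 0.2486/(2π·94.1) = 4.205×10^-4 m·K/W
  R'_HDPE = ln(0.0143/0.00945)/(2πk) = 0.4142/(2π·0.403) = 0.1636 m·K/W
  R'_rubber = ln(0.0199/0.0143)/(2πk) = 0.3305/(2π·0.167) = 0.3149 m·K/W
  R'_conv,out = 1/(2πr h) = 1/(2π·0.0199·8.22) = 0.9730 m·K/W
ΣR = 1.452 m·K/W
ΔT = Q'·ΣR = 47.2 × 1.452 = 68.53 K
Heat flows outward, so T_out = T_in − ΔT = 93.8 − 68.53 = 25.3 °C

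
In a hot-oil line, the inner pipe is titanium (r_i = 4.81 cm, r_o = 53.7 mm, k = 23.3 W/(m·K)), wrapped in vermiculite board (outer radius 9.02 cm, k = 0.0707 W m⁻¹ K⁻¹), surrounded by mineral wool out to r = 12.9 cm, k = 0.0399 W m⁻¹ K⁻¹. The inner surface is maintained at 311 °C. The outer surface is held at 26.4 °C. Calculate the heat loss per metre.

Q' = 110 W/m

Series thermal resistances, inner to outer:
  R'_titanium = ln(0.0537/0.0481)/(2πk) = 0.1101/(2π·23.3) = 7.523×10^-4 m·K/W
  R'_vermiculite board = ln(0.0902/0.0537)/(2πk) = 0.5186/(2π·0.0707) = 1.167 m·K/W
  R'_mineral wool = ln(0.129/0.0902)/(2πk) = 0.3578/(2π·0.0399) = 1.427 m·K/W
ΣR = 7.523×10^-4 + 1.167 + 1.427 = 2.595 m·K/W
Q' = ΔT/ΣR = (311 °C − 26.4 °C)/2.595 = 110 W/m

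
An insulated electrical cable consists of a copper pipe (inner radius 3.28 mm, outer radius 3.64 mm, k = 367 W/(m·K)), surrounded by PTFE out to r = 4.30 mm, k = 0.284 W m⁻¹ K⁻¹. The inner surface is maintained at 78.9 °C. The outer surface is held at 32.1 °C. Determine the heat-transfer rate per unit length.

Q' = 501 W/m

Resistance network (inner→outer):
  R'_copper = ln(0.00364/0.00328)/(2πk) = 0.1041/(2π·367) = 4.516×10^-5 m·K/W
  R'_PTFE = ln(0.00430/0.00364)/(2πk) = 0.1666/(2π·0.284) = 0.09338 m·K/W
ΣR = 4.516×10^-5 + 0.09338 = 0.09343 m·K/W
Q' = ΔT/ΣR = (78.9 °C − 32.1 °C)/0.09343 = 501 W/m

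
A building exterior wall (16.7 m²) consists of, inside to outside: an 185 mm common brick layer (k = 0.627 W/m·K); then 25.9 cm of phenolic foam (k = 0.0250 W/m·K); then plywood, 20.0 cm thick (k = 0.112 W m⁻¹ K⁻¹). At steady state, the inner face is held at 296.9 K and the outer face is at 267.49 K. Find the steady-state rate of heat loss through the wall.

Treat each layer as a resistance in series:
  R_common brick = L/(kA) = 0.185/(0.627·16.7) = 0.01767 K/W
  R_phenolic foam = L/(kA) = 0.259/(0.0250·16.7) = 0.6204 K/W
  R_plywood = L/(kA) = 0.200/(0.112·16.7) = 0.1069 K/W
ΣR = 0.01767 + 0.6204 + 0.1069 = 0.7450 K/W
Q = ΔT/ΣR = (296.9 K − 267.49 K)/0.7450 = 39.5 W

Q = 39.5 W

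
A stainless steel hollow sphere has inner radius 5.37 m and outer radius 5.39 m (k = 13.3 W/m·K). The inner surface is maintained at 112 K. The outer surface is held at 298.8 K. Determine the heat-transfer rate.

Q = 4πk·ΔT/(1/r₁ − 1/r₂) = 4π × 13.3 × 186.8 / (1/5.37 − 1/5.39) = 4.52×10^7 W

Q = 4.52×10^7 W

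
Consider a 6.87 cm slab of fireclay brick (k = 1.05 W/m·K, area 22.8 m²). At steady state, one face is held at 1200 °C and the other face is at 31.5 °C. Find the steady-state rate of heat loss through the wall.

Q = 4.07×10^5 W

Q = kA·ΔT/L = 1.05 × 22.8 × |1200 °C − 31.5 °C| / 0.0687 = 4.07×10^5 W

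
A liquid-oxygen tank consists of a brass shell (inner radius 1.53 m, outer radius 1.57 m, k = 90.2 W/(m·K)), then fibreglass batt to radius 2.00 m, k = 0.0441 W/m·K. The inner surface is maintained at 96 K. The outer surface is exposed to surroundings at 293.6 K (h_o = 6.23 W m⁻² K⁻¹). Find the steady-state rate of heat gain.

Series thermal resistances, inner to outer:
  R_brass = (1/1.53 − 1/1.57)/(4πk) = 0.01665/(4π·90.2) = 1.469×10^-5 K/W
  R_fibreglass batt = (1/1.57 − 1/2.00)/(4πk) = 0.1369/(4π·0.0441) = 0.2471 K/W
  R_conv,out = 1/(4πr²h) = 1/(4π·2.00²·6.23) = 0.003193 K/W
ΣR = 1.469×10^-5 + 0.2471 + 0.003193 = 0.2503 K/W
Q = ΔT/ΣR = (96 K − 293.6 K)/0.2503 = -789 W
(Negative Q ⇒ heat flows inward; heat gain = 789 W.)

Q = 789 W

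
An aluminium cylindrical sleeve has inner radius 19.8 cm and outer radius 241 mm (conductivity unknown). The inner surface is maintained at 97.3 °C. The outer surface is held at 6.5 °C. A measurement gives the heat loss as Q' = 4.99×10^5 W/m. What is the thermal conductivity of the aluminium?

ΣR = ΔT/Q' = |97.3 − 6.5|/4.99×10^5 = 1.820×10^-4 m·K/W
ln(r₂/r₁)/(2πk) = 1.820×10^-4 ⇒ k = 0.1965/(2π·1.820×10^-4) = 172 W/m·K

k = 172 W/m·K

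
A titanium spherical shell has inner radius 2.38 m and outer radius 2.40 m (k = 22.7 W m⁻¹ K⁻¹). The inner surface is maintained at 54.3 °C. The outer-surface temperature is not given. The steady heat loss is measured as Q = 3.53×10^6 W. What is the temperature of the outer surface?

Sum the resistances:
  R_titanium = (1/2.38 − 1/2.40)/(4πk) = 0.003501/(4π·22.7) = 1.227×10^-5 K/W
ΣR = 1.227×10^-5 K/W
ΔT = Q·ΣR = 3.53×10^6 × 1.227×10^-5 = 43.31 K
Heat flows outward, so T_out = T_in − ΔT = 54.3 − 43.31 = 11.0 °C

T_out = 11.0 °C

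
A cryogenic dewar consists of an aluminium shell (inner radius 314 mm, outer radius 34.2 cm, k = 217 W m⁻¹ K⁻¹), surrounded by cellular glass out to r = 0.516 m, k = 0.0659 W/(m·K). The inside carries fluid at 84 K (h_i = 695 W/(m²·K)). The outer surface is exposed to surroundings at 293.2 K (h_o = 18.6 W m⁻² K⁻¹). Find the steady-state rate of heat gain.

Resistance network (inner→outer):
  R_conv,in = 1/(4πr²h) = 1/(4π·0.314²·695) = 0.001161 K/W
  R_aluminium = (1/0.314 − 1/0.342)/(4πk) = 0.2607/(4π·217) = 9.562×10^-5 K/W
  R_cellular glass = (1/0.342 − 1/0.516)/(4πk) = 0.9860/(4π·0.0659) = 1.191 K/W
  R_conv,out = 1/(4πr²h) = 1/(4π·0.516²·18.6) = 0.01607 K/W
ΣR = 0.001161 + 9.562×10^-5 + 1.191 + 0.01607 = 1.208 K/W
Q = ΔT/ΣR = (84 K − 293.2 K)/1.208 = -173 W
(Negative Q ⇒ heat flows inward; heat gain = 173 W.)

Q = 173 W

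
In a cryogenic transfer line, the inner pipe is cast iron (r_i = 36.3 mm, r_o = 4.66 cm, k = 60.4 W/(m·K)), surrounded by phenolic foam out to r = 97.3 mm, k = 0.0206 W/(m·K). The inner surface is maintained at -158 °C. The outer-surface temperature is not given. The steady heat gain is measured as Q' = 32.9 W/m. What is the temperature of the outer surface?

Sum the resistances:
  R'_cast iron = ln(0.0466/0.0363)/(2πk) = 0.2498/(2π·60.4) = 6.582×10^-4 m·K/W
  R'_phenolic foam = ln(0.0973/0.0466)/(2πk) = 0.7362/(2π·0.0206) = 5.688 m·K/W
ΣR = 5.689 m·K/W
ΔT = Q'·ΣR = 32.9 × 5.689 = 187.2 K
Heat flows inward, so T_out = T_in + ΔT = -158 + 187.2 = 29.2 °C

T_out = 29.2 °C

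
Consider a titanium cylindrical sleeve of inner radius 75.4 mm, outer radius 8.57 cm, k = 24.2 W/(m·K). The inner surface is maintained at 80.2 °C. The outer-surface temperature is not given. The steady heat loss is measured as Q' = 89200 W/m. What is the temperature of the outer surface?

T_out = 5.08 °C

Series resistances:
  R'_titanium = ln(0.0857/0.0754)/(2πk) = 0.1280/(2π·24.2) = 8.421×10^-4 m·K/W
ΣR = 8.421×10^-4 m·K/W
ΔT = Q'·ΣR = 89200 × 8.421×10^-4 = 75.12 K
Heat flows outward, so T_out = T_in − ΔT = 80.2 − 75.12 = 5.08 °C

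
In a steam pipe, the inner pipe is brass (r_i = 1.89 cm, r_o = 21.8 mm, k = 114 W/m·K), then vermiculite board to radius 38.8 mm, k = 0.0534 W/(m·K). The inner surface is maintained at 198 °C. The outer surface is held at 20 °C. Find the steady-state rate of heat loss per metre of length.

Q' = 104 W/m

Resistance network (inner→outer):
  R'_brass = ln(0.0218/0.0189)/(2πk) = 0.1427/(2π·114) = 1.993×10^-4 m·K/W
  R'_vermiculite board = ln(0.0388/0.0218)/(2πk) = 0.5765/(2π·0.0534) = 1.718 m·K/W
ΣR = 1.993×10^-4 + 1.718 = 1.718 m·K/W
Q' = ΔT/ΣR = (198 °C − 20 °C)/1.718 = 104 W/m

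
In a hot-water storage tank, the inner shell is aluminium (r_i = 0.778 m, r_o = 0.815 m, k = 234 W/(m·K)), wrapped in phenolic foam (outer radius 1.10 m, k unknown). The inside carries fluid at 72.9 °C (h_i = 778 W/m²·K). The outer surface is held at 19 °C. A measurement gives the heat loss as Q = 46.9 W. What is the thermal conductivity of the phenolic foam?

k = 0.0220 W/m·K

ΣR = ΔT/Q = |72.9 − 19|/46.9 = 1.149 K/W
Known resistances:
  R_conv,in = 1/(4πr²h) = 1/(4π·0.778²·778) = 1.690×10^-4 K/W
  R_aluminium = (1/0.778 − 1/0.815)/(4πk) = 0.05835/(4π·234) = 1.984×10^-5 K/W
R_phenolic foam = ΣR − ΣR_known = 1.149 − 1.888×10^-4 = 1.149 K/W
(1/r₁−1/r₂)/(4πk) = 1.149 ⇒ k = 0.3179/(4π·1.149) = 0.0220 W/m·K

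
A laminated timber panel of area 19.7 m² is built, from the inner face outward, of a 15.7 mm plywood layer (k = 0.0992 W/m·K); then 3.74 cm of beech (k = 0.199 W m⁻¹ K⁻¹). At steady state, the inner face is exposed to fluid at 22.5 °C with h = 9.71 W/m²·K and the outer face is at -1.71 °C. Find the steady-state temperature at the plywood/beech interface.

Series thermal resistances, inner to outer:
  R_conv,in = 1/(hA) = 1/(9.71·19.7) = 0.005228 K/W
  R_plywood = L/(kA) = 0.0157/(0.0992·19.7) = 0.008034 K/W
  R_beech = L/(kA) = 0.0374/(0.199·19.7) = 0.009540 K/W
ΣR = 0.005228 + 0.008034 + 0.009540 = 0.02280 K/W
Q = ΔT/ΣR = (22.5 °C − -1.71 °C)/0.02280 = 1062 W
From the inner boundary to the plywood/beech interface, ΣR_partial = 0.01326 K/W.
T_interface = T_in − Q·ΣR_partial = 22.5 °C − (1062)(0.01326) = 8.42 °C

T = 8.42 °C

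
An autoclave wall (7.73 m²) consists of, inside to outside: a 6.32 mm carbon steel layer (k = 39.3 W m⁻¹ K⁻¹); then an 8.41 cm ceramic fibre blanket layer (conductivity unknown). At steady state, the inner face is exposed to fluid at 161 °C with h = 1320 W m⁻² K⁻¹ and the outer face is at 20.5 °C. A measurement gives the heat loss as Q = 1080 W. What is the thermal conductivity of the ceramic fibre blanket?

ΣR = ΔT/Q = |161 − 20.5|/1080 = 0.1301 K/W
Known resistances:
  R_conv,in = 1/(hA) = 1/(1320·7.73) = 9.800×10^-5 K/W
  R_carbon steel = L/(kA) = 0.00632/(39.3·7.73) = 2.080×10^-5 K/W
R_ceramic fibre blanket = ΣR − ΣR_known = 0.1301 − 1.188×10^-4 = 0.1300 K/W
L/(kA) = 0.1300 ⇒ k = 0.0841/(0.1300·7.73) = 0.0837 W/m·K

k = 0.0837 W/m·K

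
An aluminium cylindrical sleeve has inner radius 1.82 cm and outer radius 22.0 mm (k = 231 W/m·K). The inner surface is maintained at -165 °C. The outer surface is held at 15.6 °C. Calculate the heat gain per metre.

Q' = 1380 kW/m

Q' = 2πk·ΔT/ln(r₂/r₁) = 2π × 231 × 180.6 / ln(0.0220/0.0182) = 1.38×10^6 W/m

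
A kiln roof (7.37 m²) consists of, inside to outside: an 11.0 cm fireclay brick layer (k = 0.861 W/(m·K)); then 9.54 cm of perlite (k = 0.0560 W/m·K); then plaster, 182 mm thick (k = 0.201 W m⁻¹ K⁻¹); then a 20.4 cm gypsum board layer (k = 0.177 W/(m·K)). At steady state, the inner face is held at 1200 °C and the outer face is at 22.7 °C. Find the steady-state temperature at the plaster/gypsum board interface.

Series thermal resistances, inner to outer:
  R_fireclay brick = L/(kA) = 0.110/(0.861·7.37) = 0.01733 K/W
  R_perlite = L/(kA) = 0.0954/(0.0560·7.37) = 0.2311 K/W
  R_plaster = L/(kA) = 0.182/(0.201·7.37) = 0.1229 K/W
  R_gypsum board = L/(kA) = 0.204/(0.177·7.37) = 0.1564 K/W
ΣR = 0.01733 + 0.2311 + 0.1229 + 0.1564 = 0.5277 K/W
Q = ΔT/ΣR = (1200 °C − 22.7 °C)/0.5277 = 2231 W
From the inner boundary to the plaster/gypsum board interface, ΣR_partial = 0.3713 K/W.
T_interface = T_in − Q·ΣR_partial = 1200 °C − (2231)(0.3713) = 372 °C

T = 372 °C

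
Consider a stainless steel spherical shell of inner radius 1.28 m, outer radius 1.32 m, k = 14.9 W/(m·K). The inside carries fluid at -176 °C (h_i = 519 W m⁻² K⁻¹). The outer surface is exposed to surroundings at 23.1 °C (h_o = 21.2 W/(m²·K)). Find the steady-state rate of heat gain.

Q = 83.9 kW

Series thermal resistances, inner to outer:
  R_conv,in = 1/(4πr²h) = 1/(4π·1.28²·519) = 9.358×10^-5 K/W
  R_stainless steel = (1/1.28 − 1/1.32)/(4πk) = 0.02367/(4π·14.9) = 1.264×10^-4 K/W
  R_conv,out = 1/(4πr²h) = 1/(4π·1.32²·21.2) = 0.002154 K/W
ΣR = 9.358×10^-5 + 1.264×10^-4 + 0.002154 = 0.002374 K/W
Q = ΔT/ΣR = (-176 °C − 23.1 °C)/0.002374 = -83900 W
(Negative Q ⇒ heat flows inward; heat gain = 83900 W.)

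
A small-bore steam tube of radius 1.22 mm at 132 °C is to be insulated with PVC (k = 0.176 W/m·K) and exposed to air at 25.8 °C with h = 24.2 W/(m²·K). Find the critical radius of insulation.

For a cylinder, r_cr = k_ins/h = 0.176/24.2 = 0.00727 m = 0.727 cm

r_cr = 0.727 cm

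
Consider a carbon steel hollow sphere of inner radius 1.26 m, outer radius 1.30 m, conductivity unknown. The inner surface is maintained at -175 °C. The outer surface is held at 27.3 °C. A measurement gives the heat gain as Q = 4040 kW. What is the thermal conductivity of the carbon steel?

k = 38.8 W/m·K

ΣR = ΔT/Q = |-175 − 27.3|/4.04×10^6 = 5.007×10^-5 K/W
(1/r₁−1/r₂)/(4πk) = 5.007×10^-5 ⇒ k = 0.02442/(4π·5.007×10^-5) = 38.8 W/m·K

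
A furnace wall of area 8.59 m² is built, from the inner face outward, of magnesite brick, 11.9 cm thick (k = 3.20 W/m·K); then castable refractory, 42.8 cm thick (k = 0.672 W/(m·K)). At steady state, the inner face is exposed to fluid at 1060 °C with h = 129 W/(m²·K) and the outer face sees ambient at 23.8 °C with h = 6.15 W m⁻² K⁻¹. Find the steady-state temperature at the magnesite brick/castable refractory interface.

T = 1005 °C

Treat each layer as a resistance in series:
  R_conv,in = 1/(hA) = 1/(129·8.59) = 9.024×10^-4 K/W
  R_magnesite brick = L/(kA) = 0.119/(3.20·8.59) = 0.004329 K/W
  R_castable refractory = L/(kA) = 0.428/(0.672·8.59) = 0.07414 K/W
  R_conv,out = 1/(hA) = 1/(6.15·8.59) = 0.01893 K/W
ΣR = 9.024×10^-4 + 0.004329 + 0.07414 + 0.01893 = 0.09830 K/W
Q = ΔT/ΣR = (1060 °C − 23.8 °C)/0.09830 = 10540 W
From the inner boundary to the magnesite brick/castable refractory interface, ΣR_partial = 0.005231 K/W.
T_interface = T_in − Q·ΣR_partial = 1060 °C − (10540)(0.005231) = 1005 °C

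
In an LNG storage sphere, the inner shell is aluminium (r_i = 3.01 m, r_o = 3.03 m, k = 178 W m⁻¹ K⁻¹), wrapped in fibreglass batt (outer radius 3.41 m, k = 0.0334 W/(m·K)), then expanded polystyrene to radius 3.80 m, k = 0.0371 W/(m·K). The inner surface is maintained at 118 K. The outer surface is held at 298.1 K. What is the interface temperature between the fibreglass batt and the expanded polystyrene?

T = 221.7 K

Series thermal resistances, inner to outer:
  R_aluminium = (1/3.01 − 1/3.03)/(4πk) = 0.002193/(4π·178) = 9.804×10^-7 K/W
  R_fibreglass batt = (1/3.03 − 1/3.41)/(4πk) = 0.03678/(4π·0.0334) = 0.08763 K/W
  R_expanded polystyrene = (1/3.41 − 1/3.80)/(4πk) = 0.03010/(4π·0.0371) = 0.06456 K/W
ΣR = 9.804×10^-7 + 0.08763 + 0.06456 = 0.1522 K/W
Q = ΔT/ΣR = (118 K − 298.1 K)/0.1522 = -1183 W
From the inner boundary to the fibreglass batt/expanded polystyrene interface, ΣR_partial = 0.08763 K/W.
T_interface = T_in − Q·ΣR_partial = 118 K − (-1183)(0.08763) = 221.7 K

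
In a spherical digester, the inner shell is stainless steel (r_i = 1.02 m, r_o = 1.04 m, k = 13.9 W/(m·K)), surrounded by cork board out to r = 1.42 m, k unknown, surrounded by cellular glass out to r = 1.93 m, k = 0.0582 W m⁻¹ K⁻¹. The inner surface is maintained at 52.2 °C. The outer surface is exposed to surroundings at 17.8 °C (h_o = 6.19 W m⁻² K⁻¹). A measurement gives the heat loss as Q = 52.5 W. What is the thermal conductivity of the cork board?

ΣR = ΔT/Q = |52.2 − 17.8|/52.5 = 0.6552 K/W
Known resistances:
  R_stainless steel = (1/1.02 − 1/1.04)/(4πk) = 0.01885/(4π·13.9) = 1.079×10^-4 K/W
  R_cellular glass = (1/1.42 − 1/1.93)/(4πk) = 0.1861/(4π·0.0582) = 0.2544 K/W
  R_conv,out = 1/(4πr²h) = 1/(4π·1.93²·6.19) = 0.003451 K/W
R_cork board = ΣR − ΣR_known = 0.6552 − 0.2580 = 0.3972 K/W
(1/r₁−1/r₂)/(4πk) = 0.3972 ⇒ k = 0.2573/(4π·0.3972) = 0.0515 W/m·K

k = 0.0515 W/m·K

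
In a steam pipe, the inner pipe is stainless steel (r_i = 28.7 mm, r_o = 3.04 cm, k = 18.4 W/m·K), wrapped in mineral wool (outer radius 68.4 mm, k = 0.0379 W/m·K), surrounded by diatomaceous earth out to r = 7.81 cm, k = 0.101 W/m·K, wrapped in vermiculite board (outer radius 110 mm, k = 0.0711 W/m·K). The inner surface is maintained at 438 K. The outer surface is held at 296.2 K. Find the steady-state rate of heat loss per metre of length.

Q' = 32.4 W/m

Resistance network (inner→outer):
  R'_stainless steel = ln(0.0304/0.0287)/(2πk) = 0.05755/(2π·18.4) = 4.978×10^-4 m·K/W
  R'_mineral wool = ln(0.0684/0.0304)/(2πk) = 0.8109/(2π·0.0379) = 3.405 m·K/W
  R'_diatomaceous earth = ln(0.0781/0.0684)/(2πk) = 0.1326/(2π·0.101) = 0.2090 m·K/W
  R'_vermiculite board = ln(0.110/0.0781)/(2πk) = 0.3425/(2π·0.0711) = 0.7667 m·K/W
ΣR = 4.978×10^-4 + 3.405 + 0.2090 + 0.7667 = 4.381 m·K/W
Q' = ΔT/ΣR = (438 K − 296.2 K)/4.381 = 32.4 W/m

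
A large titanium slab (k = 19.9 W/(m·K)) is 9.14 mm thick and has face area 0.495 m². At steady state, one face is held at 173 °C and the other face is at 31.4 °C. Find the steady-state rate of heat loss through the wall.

Q = 153 kW

Q = kA·ΔT/L = 19.9 × 0.495 × |173 °C − 31.4 °C| / 0.00914 = 1.53×10^5 W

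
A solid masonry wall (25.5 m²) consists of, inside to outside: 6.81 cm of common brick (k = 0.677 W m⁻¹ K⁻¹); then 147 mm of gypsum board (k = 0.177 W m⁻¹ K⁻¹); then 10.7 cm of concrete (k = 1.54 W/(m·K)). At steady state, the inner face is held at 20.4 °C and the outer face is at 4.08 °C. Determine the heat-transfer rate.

Q = 416 W

Treat each layer as a resistance in series:
  R_common brick = L/(kA) = 0.0681/(0.677·25.5) = 0.003945 K/W
  R_gypsum board = L/(kA) = 0.147/(0.177·25.5) = 0.03257 K/W
  R_concrete = L/(kA) = 0.107/(1.54·25.5) = 0.002725 K/W
ΣR = 0.003945 + 0.03257 + 0.002725 = 0.03924 K/W
Q = ΔT/ΣR = (20.4 °C − 4.08 °C)/0.03924 = 416 W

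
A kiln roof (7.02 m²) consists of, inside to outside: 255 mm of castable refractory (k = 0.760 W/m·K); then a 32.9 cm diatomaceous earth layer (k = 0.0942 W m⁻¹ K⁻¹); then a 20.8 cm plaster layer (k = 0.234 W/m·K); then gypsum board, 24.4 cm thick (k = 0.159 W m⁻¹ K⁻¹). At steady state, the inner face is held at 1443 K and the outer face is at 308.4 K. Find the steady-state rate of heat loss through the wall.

Resistance network (inner→outer):
  R_castable refractory = L/(kA) = 0.255/(0.760·7.02) = 0.04780 K/W
  R_diatomaceous earth = L/(kA) = 0.329/(0.0942·7.02) = 0.4975 K/W
  R_plaster = L/(kA) = 0.208/(0.234·7.02) = 0.1266 K/W
  R_gypsum board = L/(kA) = 0.244/(0.159·7.02) = 0.2186 K/W
ΣR = 0.04780 + 0.4975 + 0.1266 + 0.2186 = 0.8905 K/W
Q = ΔT/ΣR = (1443 K − 308.4 K)/0.8905 = 1270 W

Q = 1270 W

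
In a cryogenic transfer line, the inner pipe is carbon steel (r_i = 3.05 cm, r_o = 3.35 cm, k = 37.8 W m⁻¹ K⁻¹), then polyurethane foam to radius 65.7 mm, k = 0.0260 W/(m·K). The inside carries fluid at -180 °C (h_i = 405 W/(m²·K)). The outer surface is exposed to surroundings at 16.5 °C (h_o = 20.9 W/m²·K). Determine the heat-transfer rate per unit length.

Treat each layer as a resistance in series:
  R'_conv,in = 1/(2πr h) = 1/(2π·0.0305·405) = 0.01288 m·K/W
  R'_carbon steel = ln(0.0335/0.0305)/(2πk) = 0.09382/(2π·37.8) = 3.950×10^-4 m·K/W
  R'_polyurethane foam = ln(0.0657/0.0335)/(2πk) = 0.6736/(2π·0.0260) = 4.123 m·K/W
  R'_conv,out = 1/(2πr h) = 1/(2π·0.0657·20.9) = 0.1159 m·K/W
ΣR = 0.01288 + 3.950×10^-4 + 4.123 + 0.1159 = 4.252 m·K/W
Q' = ΔT/ΣR = (-180 °C − 16.5 °C)/4.252 = -46.2 W/m
(Negative Q' ⇒ heat flows inward; heat gain = 46.2 W/m.)

Q' = 46.2 W/m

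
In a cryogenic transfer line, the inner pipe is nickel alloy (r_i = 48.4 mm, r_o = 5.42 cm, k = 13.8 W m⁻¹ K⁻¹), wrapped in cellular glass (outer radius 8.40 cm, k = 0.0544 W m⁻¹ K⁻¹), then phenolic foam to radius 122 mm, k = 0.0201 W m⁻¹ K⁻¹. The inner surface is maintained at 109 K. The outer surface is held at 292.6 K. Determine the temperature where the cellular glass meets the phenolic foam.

T = 165 K

Resistance network (inner→outer):
  R'_nickel alloy = ln(0.0542/0.0484)/(2πk) = 0.1132/(2π·13.8) = 0.001305 m·K/W
  R'_cellular glass = ln(0.0840/0.0542)/(2πk) = 0.4381/(2π·0.0544) = 1.282 m·K/W
  R'_phenolic foam = ln(0.122/0.0840)/(2πk) = 0.3732/(2π·0.0201) = 2.955 m·K/W
ΣR = 0.001305 + 1.282 + 2.955 = 4.238 m·K/W
Q' = ΔT/ΣR = (109 K − 292.6 K)/4.238 = -43.32 W/m
From the inner boundary to the cellular glass/phenolic foam interface, ΣR_partial = 1.283 m·K/W.
T_interface = T_in − Q'·ΣR_partial = 109 K − (-43.32)(1.283) = 165 K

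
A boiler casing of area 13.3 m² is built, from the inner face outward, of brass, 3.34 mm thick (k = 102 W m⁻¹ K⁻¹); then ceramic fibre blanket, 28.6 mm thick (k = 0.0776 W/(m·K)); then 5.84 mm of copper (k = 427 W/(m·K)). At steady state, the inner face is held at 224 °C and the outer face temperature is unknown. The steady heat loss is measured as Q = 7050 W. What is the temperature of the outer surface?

T_out = 28.6 °C

Series resistances:
  R_brass = L/(kA) = 0.00334/(102·13.3) = 2.462×10^-6 K/W
  R_ceramic fibre blanket = L/(kA) = 0.0286/(0.0776·13.3) = 0.02771 K/W
  R_copper = L/(kA) = 0.00584/(427·13.3) = 1.028×10^-6 K/W
ΣR = 0.02771 K/W
ΔT = Q·ΣR = 7050 × 0.02771 = 195.4 K
Heat flows outward, so T_out = T_in − ΔT = 224 − 195.4 = 28.6 °C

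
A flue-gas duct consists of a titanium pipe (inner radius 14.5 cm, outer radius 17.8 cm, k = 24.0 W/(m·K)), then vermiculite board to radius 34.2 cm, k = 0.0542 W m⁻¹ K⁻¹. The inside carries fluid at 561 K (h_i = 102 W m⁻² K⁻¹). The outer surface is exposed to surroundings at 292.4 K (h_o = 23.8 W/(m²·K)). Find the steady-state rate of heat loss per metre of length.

Resistance network (inner→outer):
  R'_conv,in = 1/(2πr h) = 1/(2π·0.145·102) = 0.01076 m·K/W
  R'_titanium = ln(0.178/0.145)/(2πk) = 0.2050/(2π·24.0) = 0.001360 m·K/W
  R'_vermiculite board = ln(0.342/0.178)/(2πk) = 0.6530/(2π·0.0542) = 1.918 m·K/W
  R'_conv,out = 1/(2πr h) = 1/(2π·0.342·23.8) = 0.01955 m·K/W
ΣR = 0.01076 + 0.001360 + 1.918 + 0.01955 = 1.950 m·K/W
Q' = ΔT/ΣR = (561 K − 292.4 K)/1.950 = 138 W/m

Q' = 138 W/m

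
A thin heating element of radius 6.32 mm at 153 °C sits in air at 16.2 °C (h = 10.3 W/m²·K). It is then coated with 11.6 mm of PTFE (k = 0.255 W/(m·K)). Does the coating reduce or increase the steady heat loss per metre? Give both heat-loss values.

increases: 56.0 → 90.4 W/m

Critical radius for a cylinder: r_cr = k/h = 0.0248 m = 2.48 cm.
Outer radius after coating: r₂ = 0.00632 + 0.0116 = 0.01792 m.
Since r₁ < r_cr and r₂ ≤ r_cr, the coating moves toward the maximum at r_cr — heat loss rises.
Bare: R = 1/(2πr₁h) = 2.445 m·K/W; Q = 136.8/2.445 = 56.0 W/m.
Coated: R = R_cond + R_conv = 1.513 m·K/W; Q = 136.8/1.513 = 90.4 W/m.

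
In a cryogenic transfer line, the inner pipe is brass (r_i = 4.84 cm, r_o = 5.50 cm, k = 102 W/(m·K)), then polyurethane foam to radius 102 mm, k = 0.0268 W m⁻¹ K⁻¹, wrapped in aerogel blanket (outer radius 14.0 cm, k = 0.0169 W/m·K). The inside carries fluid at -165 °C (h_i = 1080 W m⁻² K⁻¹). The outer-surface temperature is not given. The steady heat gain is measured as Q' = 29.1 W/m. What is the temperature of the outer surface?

Series resistances:
  R'_conv,in = 1/(2πr h) = 1/(2π·0.0484·1080) = 0.003045 m·K/W
  R'_brass = ln(0.0550/0.0484)/(2πk) = 0.1278/(2π·102) = 1.995×10^-4 m·K/W
  R'_polyurethane foam = ln(0.102/0.0550)/(2πk) = 0.6176/(2π·0.0268) = 3.668 m·K/W
  R'_aerogel blanket = ln(0.140/0.102)/(2πk) = 0.3167/(2π·0.0169) = 2.982 m·K/W
ΣR = 6.653 m·K/W
ΔT = Q'·ΣR = 29.1 × 6.653 = 193.6 K
Heat flows inward, so T_out = T_in + ΔT = -165 + 193.6 = 28.6 °C

T_out = 28.6 °C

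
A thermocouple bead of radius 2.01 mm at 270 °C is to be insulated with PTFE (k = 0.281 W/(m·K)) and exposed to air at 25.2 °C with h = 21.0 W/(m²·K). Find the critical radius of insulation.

For a sphere, r_cr = 2k_ins/h = 2·0.281/21.0 = 0.0268 m = 2.68 cm

r_cr = 2.68 cm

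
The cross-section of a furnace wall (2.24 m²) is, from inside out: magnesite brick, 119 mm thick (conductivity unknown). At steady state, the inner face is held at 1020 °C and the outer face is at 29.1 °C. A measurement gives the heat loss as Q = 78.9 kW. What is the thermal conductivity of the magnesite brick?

k = 4.23 W/m·K

ΣR = ΔT/Q = |1020 − 29.1|/78900 = 0.01256 K/W
L/(kA) = 0.01256 ⇒ k = 0.119/(0.01256·2.24) = 4.23 W/m·K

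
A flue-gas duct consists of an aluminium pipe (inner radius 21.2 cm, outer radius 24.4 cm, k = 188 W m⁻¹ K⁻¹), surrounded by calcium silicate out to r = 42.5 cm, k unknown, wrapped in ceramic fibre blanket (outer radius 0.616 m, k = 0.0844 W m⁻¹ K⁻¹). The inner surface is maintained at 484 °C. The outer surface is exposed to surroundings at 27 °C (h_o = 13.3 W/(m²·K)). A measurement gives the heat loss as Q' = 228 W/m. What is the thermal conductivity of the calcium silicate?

k = 0.0687 W/m·K

ΣR = ΔT/Q' = |484 − 27|/228 = 2.004 m·K/W
Known resistances:
  R'_aluminium = ln(0.244/0.212)/(2πk) = 0.1406/(2π·188) = 1.190×10^-4 m·K/W
  R'_ceramic fibre blanket = ln(0.616/0.425)/(2πk) = 0.3712/(2π·0.0844) = 0.6999 m·K/W
  R'_conv,out = 1/(2πr h) = 1/(2π·0.616·13.3) = 0.01943 m·K/W
R_calcium silicate = ΣR − ΣR_known = 2.004 − 0.7194 = 1.285 m·K/W
ln(r₂/r₁)/(2πk) = 1.285 ⇒ k = 0.5549/(2π·1.285) = 0.0687 W/m·K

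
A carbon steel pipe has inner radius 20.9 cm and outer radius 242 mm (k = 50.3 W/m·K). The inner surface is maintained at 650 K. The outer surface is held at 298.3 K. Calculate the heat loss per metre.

Q' = 7.58×10^5 W/m

Q' = 2πk·ΔT/ln(r₂/r₁) = 2π × 50.3 × 351.7 / ln(0.242/0.209) = 7.58×10^5 W/m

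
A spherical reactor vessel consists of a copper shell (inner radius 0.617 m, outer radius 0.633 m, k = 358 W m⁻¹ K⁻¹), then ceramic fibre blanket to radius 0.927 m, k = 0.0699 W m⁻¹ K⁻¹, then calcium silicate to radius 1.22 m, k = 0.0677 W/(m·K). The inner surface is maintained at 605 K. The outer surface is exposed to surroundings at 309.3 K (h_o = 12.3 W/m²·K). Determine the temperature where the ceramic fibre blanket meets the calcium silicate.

T = 413 K

Resistance network (inner→outer):
  R_copper = (1/0.617 − 1/0.633)/(4πk) = 0.04097/(4π·358) = 9.106×10^-6 K/W
  R_ceramic fibre blanket = (1/0.633 − 1/0.927)/(4πk) = 0.5010/(4π·0.0699) = 0.5704 K/W
  R_calcium silicate = (1/0.927 − 1/1.22)/(4πk) = 0.2591/(4π·0.0677) = 0.3045 K/W
  R_conv,out = 1/(4πr²h) = 1/(4π·1.22²·12.3) = 0.004347 K/W
ΣR = 9.106×10^-6 + 0.5704 + 0.3045 + 0.004347 = 0.8793 K/W
Q = ΔT/ΣR = (605 K − 309.3 K)/0.8793 = 336.3 W
From the inner boundary to the ceramic fibre blanket/calcium silicate interface, ΣR_partial = 0.5704 K/W.
T_interface = T_in − Q·ΣR_partial = 605 K − (336.3)(0.5704) = 413 K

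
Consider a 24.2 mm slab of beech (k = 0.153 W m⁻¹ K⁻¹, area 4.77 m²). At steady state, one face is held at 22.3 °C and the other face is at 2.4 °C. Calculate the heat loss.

Q = kA·ΔT/L = 0.153 × 4.77 × |22.3 °C − 2.4 °C| / 0.0242 = 600 W

Q = 600 W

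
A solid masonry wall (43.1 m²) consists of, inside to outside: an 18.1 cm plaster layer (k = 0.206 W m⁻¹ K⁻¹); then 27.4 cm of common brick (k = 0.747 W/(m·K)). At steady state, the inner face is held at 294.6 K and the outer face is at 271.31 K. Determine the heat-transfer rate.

Q = 806 W

Resistance network (inner→outer):
  R_plaster = L/(kA) = 0.181/(0.206·43.1) = 0.02039 K/W
  R_common brick = L/(kA) = 0.274/(0.747·43.1) = 0.008510 K/W
ΣR = 0.02039 + 0.008510 = 0.02890 K/W
Q = ΔT/ΣR = (294.6 K − 271.31 K)/0.02890 = 806 W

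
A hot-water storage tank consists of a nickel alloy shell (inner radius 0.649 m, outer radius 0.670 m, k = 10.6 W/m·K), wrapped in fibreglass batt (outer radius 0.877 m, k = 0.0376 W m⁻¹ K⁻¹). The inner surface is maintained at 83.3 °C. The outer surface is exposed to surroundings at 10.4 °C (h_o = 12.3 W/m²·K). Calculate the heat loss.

Q = 96.6 W

Series thermal resistances, inner to outer:
  R_nickel alloy = (1/0.649 − 1/0.670)/(4πk) = 0.04829/(4π·10.6) = 3.626×10^-4 K/W
  R_fibreglass batt = (1/0.670 − 1/0.877)/(4πk) = 0.3523/(4π·0.0376) = 0.7456 K/W
  R_conv,out = 1/(4πr²h) = 1/(4π·0.877²·12.3) = 0.008412 K/W
ΣR = 3.626×10^-4 + 0.7456 + 0.008412 = 0.7544 K/W
Q = ΔT/ΣR = (83.3 °C − 10.4 °C)/0.7544 = 96.6 W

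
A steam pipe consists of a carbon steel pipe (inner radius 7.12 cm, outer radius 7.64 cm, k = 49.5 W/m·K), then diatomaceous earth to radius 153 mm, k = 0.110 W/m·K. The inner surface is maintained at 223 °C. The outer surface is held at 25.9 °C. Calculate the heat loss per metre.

Resistance network (inner→outer):
  R'_carbon steel = ln(0.0764/0.0712)/(2πk) = 0.07049/(2π·49.5) = 2.266×10^-4 m·K/W
  R'_diatomaceous earth = ln(0.153/0.0764)/(2πk) = 0.6945/(2π·0.110) = 1.005 m·K/W
ΣR = 2.266×10^-4 + 1.005 = 1.005 m·K/W
Q' = ΔT/ΣR = (223 °C − 25.9 °C)/1.005 = 196 W/m

Q' = 196 W/m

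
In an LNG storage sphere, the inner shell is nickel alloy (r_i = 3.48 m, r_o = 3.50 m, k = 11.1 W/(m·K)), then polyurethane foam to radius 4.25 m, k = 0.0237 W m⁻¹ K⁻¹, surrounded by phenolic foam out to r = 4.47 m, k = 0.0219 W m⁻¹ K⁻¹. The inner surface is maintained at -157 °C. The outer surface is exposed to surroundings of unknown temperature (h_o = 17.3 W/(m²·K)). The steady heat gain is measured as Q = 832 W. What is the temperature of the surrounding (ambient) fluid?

T_out = 19.1 °C

Series resistances:
  R_nickel alloy = (1/3.48 − 1/3.50)/(4πk) = 0.001642/(4π·11.1) = 1.177×10^-5 K/W
  R_polyurethane foam = (1/3.50 − 1/4.25)/(4πk) = 0.05042/(4π·0.0237) = 0.1693 K/W
  R_phenolic foam = (1/4.25 − 1/4.47)/(4πk) = 0.01158/(4π·0.0219) = 0.04208 K/W
  R_conv,out = 1/(4πr²h) = 1/(4π·4.47²·17.3) = 2.302×10^-4 K/W
ΣR = 0.2116 K/W
ΔT = Q·ΣR = 832 × 0.2116 = 176.1 K
Heat flows inward, so T_out = T_in + ΔT = -157 + 176.1 = 19.1 °C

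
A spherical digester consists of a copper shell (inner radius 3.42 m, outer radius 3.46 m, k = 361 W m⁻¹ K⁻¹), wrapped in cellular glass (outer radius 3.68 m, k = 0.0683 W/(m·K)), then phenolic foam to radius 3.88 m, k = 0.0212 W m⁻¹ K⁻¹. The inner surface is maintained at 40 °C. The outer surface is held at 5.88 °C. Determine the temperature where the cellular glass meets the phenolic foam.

T = 30.6 °C

Resistance network (inner→outer):
  R_copper = (1/3.42 − 1/3.46)/(4πk) = 0.003380/(4π·361) = 7.451×10^-7 K/W
  R_cellular glass = (1/3.46 − 1/3.68)/(4πk) = 0.01728/(4π·0.0683) = 0.02013 K/W
  R_phenolic foam = (1/3.68 − 1/3.88)/(4πk) = 0.01401/(4π·0.0212) = 0.05258 K/W
ΣR = 7.451×10^-7 + 0.02013 + 0.05258 = 0.07271 K/W
Q = ΔT/ΣR = (40 °C − 5.88 °C)/0.07271 = 469.3 W
From the inner boundary to the cellular glass/phenolic foam interface, ΣR_partial = 0.02013 K/W.
T_interface = T_in − Q·ΣR_partial = 40 °C − (469.3)(0.02013) = 30.6 °C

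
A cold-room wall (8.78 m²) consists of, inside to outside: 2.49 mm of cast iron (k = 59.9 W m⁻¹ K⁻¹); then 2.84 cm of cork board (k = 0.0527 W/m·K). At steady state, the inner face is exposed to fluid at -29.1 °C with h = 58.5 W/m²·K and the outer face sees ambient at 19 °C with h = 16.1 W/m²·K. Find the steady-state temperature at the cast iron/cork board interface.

T = -27.8 °C

Series thermal resistances, inner to outer:
  R_conv,in = 1/(hA) = 1/(58.5·8.78) = 0.001947 K/W
  R_cast iron = L/(kA) = 0.00249/(59.9·8.78) = 4.735×10^-6 K/W
  R_cork board = L/(kA) = 0.0284/(0.0527·8.78) = 0.06138 K/W
  R_conv,out = 1/(hA) = 1/(16.1·8.78) = 0.007074 K/W
ΣR = 0.001947 + 4.735×10^-6 + 0.06138 + 0.007074 = 0.07041 K/W
Q = ΔT/ΣR = (-29.1 °C − 19 °C)/0.07041 = -683.1 W
From the inner boundary to the cast iron/cork board interface, ΣR_partial = 0.001952 K/W.
T_interface = T_in − Q·ΣR_partial = -29.1 °C − (-683.1)(0.001952) = -27.8 °C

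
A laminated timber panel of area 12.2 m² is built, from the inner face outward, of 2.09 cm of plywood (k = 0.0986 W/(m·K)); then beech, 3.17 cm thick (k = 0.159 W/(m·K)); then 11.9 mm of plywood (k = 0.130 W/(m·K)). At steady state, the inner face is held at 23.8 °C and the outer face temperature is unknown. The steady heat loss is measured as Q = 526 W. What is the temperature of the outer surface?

T_out = 2.12 °C

Series resistances:
  R_plywood = L/(kA) = 0.0209/(0.0986·12.2) = 0.01737 K/W
  R_beech = L/(kA) = 0.0317/(0.159·12.2) = 0.01634 K/W
  R_plywood = L/(kA) = 0.0119/(0.130·12.2) = 0.007503 K/W
ΣR = 0.04122 K/W
ΔT = Q·ΣR = 526 × 0.04122 = 21.68 K
Heat flows outward, so T_out = T_in − ΔT = 23.8 − 21.68 = 2.12 °C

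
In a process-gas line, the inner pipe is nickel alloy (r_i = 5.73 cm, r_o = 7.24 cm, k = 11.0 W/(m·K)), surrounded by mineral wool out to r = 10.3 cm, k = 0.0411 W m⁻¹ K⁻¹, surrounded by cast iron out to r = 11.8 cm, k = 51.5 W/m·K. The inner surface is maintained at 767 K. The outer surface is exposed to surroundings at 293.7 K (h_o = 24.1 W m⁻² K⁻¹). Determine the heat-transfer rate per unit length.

Treat each layer as a resistance in series:
  R'_nickel alloy = ln(0.0724/0.0573)/(2πk) = 0.2339/(2π·11.0) = 0.003384 m·K/W
  R'_mineral wool = ln(0.103/0.0724)/(2πk) = 0.3525/(2π·0.0411) = 1.365 m·K/W
  R'_cast iron = ln(0.118/0.103)/(2πk) = 0.1360/(2π·51.5) = 4.202×10^-4 m·K/W
  R'_conv,out = 1/(2πr h) = 1/(2π·0.118·24.1) = 0.05597 m·K/W
ΣR = 0.003384 + 1.365 + 4.202×10^-4 + 0.05597 = 1.425 m·K/W
Q' = ΔT/ΣR = (767 K − 293.7 K)/1.425 = 332 W/m

Q' = 332 W/m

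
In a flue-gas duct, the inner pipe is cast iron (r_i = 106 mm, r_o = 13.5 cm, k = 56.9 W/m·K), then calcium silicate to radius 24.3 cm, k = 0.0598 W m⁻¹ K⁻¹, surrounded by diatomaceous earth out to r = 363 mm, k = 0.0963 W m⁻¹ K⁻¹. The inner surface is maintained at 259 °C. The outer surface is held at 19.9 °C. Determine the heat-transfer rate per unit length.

Resistance network (inner→outer):
  R'_cast iron = ln(0.135/0.106)/(2πk) = 0.2418/(2π·56.9) = 6.764×10^-4 m·K/W
  R'_calcium silicate = ln(0.243/0.135)/(2πk) = 0.5878/(2π·0.0598) = 1.564 m·K/W
  R'_diatomaceous earth = ln(0.363/0.243)/(2πk) = 0.4013/(2π·0.0963) = 0.6633 m·K/W
ΣR = 6.764×10^-4 + 1.564 + 0.6633 = 2.228 m·K/W
Q' = ΔT/ΣR = (259 °C − 19.9 °C)/2.228 = 107 W/m

Q' = 107 W/m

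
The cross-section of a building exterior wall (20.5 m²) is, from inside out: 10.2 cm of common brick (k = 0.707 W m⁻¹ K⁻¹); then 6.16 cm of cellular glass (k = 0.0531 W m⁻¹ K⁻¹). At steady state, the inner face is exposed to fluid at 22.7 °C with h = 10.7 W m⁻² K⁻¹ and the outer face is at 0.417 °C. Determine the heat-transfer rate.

Q = 327 W

Series thermal resistances, inner to outer:
  R_conv,in = 1/(hA) = 1/(10.7·20.5) = 0.004559 K/W
  R_common brick = L/(kA) = 0.102/(0.707·20.5) = 0.007038 K/W
  R_cellular glass = L/(kA) = 0.0616/(0.0531·20.5) = 0.05659 K/W
ΣR = 0.004559 + 0.007038 + 0.05659 = 0.06819 K/W
Q = ΔT/ΣR = (22.7 °C − 0.417 °C)/0.06819 = 327 W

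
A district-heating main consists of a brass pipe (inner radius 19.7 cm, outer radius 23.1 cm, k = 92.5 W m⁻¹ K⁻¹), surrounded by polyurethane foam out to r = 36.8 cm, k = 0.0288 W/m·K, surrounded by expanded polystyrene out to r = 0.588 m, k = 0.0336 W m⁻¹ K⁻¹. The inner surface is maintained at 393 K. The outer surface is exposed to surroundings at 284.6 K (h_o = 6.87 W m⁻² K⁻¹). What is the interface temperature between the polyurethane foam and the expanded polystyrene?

T = 335.3 K

Resistance network (inner→outer):
  R'_brass = ln(0.231/0.197)/(2πk) = 0.1592/(2π·92.5) = 2.739×10^-4 m·K/W
  R'_polyurethane foam = ln(0.368/0.231)/(2πk) = 0.4657/(2π·0.0288) = 2.573 m·K/W
  R'_expanded polystyrene = ln(0.588/0.368)/(2πk) = 0.4686/(2π·0.0336) = 2.220 m·K/W
  R'_conv,out = 1/(2πr h) = 1/(2π·0.588·6.87) = 0.03940 m·K/W
ΣR = 2.739×10^-4 + 2.573 + 2.220 + 0.03940 = 4.833 m·K/W
Q' = ΔT/ΣR = (393 K − 284.6 K)/4.833 = 22.43 W/m
From the inner boundary to the polyurethane foam/expanded polystyrene interface, ΣR_partial = 2.573 m·K/W.
T_interface = T_in − Q'·ΣR_partial = 393 K − (22.43)(2.573) = 335.3 K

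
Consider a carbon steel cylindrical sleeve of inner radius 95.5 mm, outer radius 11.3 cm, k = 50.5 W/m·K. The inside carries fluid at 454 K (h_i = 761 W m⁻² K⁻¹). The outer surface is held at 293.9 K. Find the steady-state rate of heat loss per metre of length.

Resistance network (inner→outer):
  R'_conv,in = 1/(2πr h) = 1/(2π·0.0955·761) = 0.002190 m·K/W
  R'_carbon steel = ln(0.113/0.0955)/(2πk) = 0.1683/(2π·50.5) = 5.303×10^-4 m·K/W
ΣR = 0.002190 + 5.303×10^-4 = 0.002720 m·K/W
Q' = ΔT/ΣR = (454 K − 293.9 K)/0.002720 = 58900 W/m

Q' = 58.9 kW/m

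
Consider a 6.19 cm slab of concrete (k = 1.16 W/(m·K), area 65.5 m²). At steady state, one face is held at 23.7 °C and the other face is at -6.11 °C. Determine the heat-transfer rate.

Q = kA·ΔT/L = 1.16 × 65.5 × |23.7 °C − -6.11 °C| / 0.0619 = 36600 W

Q = 36.6 kW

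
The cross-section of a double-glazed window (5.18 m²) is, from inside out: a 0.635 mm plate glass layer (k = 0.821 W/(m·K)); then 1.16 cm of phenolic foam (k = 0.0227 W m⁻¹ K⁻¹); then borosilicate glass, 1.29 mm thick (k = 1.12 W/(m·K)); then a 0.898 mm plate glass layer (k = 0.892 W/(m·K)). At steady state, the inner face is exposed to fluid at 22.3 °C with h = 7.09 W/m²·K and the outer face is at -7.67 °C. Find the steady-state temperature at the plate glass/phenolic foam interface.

Treat each layer as a resistance in series:
  R_conv,in = 1/(hA) = 1/(7.09·5.18) = 0.02723 K/W
  R_plate glass = L/(kA) = 6.35×10^-4/(0.821·5.18) = 1.493×10^-4 K/W
  R_phenolic foam = L/(kA) = 0.0116/(0.0227·5.18) = 0.09865 K/W
  R_borosilicate glass = L/(kA) = 0.00129/(1.12·5.18) = 2.224×10^-4 K/W
  R_plate glass = L/(kA) = 8.98×10^-4/(0.892·5.18) = 1.943×10^-4 K/W
ΣR = 0.02723 + 1.493×10^-4 + 0.09865 + 2.224×10^-4 + 1.943×10^-4 = 0.1264 K/W
Q = ΔT/ΣR = (22.3 °C − -7.67 °C)/0.1264 = 237.1 W
From the inner boundary to the plate glass/phenolic foam interface, ΣR_partial = 0.02738 K/W.
T_interface = T_in − Q·ΣR_partial = 22.3 °C − (237.1)(0.02738) = 15.8 °C

T = 15.8 °C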